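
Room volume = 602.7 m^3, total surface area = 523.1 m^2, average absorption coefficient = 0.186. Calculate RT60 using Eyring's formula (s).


Given values:
  V = 602.7 m^3, S = 523.1 m^2, alpha = 0.186
Formula: RT60 = 0.161 * V / (-S * ln(1 - alpha))
Compute ln(1 - 0.186) = ln(0.814) = -0.205795
Denominator: -523.1 * -0.205795 = 107.6514
Numerator: 0.161 * 602.7 = 97.0347
RT60 = 97.0347 / 107.6514 = 0.901

0.901 s


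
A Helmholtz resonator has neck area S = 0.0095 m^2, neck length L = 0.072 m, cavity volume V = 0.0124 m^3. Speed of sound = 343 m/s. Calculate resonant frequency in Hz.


Given values:
  S = 0.0095 m^2, L = 0.072 m, V = 0.0124 m^3, c = 343 m/s
Formula: f = (c / (2*pi)) * sqrt(S / (V * L))
Compute V * L = 0.0124 * 0.072 = 0.0008928
Compute S / (V * L) = 0.0095 / 0.0008928 = 10.6407
Compute sqrt(10.6407) = 3.262009
Compute c / (2*pi) = 343 / 6.283185 = 54.590148
f = 54.590148 * 3.262009 = 178.07

178.07 Hz


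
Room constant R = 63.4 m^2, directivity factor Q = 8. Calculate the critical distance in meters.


Given values:
  R = 63.4 m^2, Q = 8
Formula: d_c = 0.141 * sqrt(Q * R)
Compute Q * R = 8 * 63.4 = 507.2
Compute sqrt(507.2) = 22.5211
d_c = 0.141 * 22.5211 = 3.175

3.175 m


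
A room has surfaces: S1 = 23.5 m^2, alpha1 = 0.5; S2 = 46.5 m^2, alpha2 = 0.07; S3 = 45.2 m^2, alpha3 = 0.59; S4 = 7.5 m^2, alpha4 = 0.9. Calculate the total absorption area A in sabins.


Given surfaces:
  Surface 1: 23.5 * 0.5 = 11.75
  Surface 2: 46.5 * 0.07 = 3.255
  Surface 3: 45.2 * 0.59 = 26.668
  Surface 4: 7.5 * 0.9 = 6.75
Formula: A = sum(Si * alpha_i)
A = 11.75 + 3.255 + 26.668 + 6.75
A = 48.42

48.42 sabins


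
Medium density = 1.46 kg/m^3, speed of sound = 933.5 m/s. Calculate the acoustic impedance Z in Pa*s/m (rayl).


Given values:
  rho = 1.46 kg/m^3
  c = 933.5 m/s
Formula: Z = rho * c
Z = 1.46 * 933.5
Z = 1362.91

1362.91 rayl


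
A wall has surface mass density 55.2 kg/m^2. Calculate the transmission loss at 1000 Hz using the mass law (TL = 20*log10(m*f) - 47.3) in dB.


Given values:
  m = 55.2 kg/m^2, f = 1000 Hz
Formula: TL = 20 * log10(m * f) - 47.3
Compute m * f = 55.2 * 1000 = 55200.0
Compute log10(55200.0) = 4.741939
Compute 20 * 4.741939 = 94.8388
TL = 94.8388 - 47.3 = 47.54

47.54 dB


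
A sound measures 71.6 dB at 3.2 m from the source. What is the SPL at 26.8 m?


Given values:
  SPL1 = 71.6 dB, r1 = 3.2 m, r2 = 26.8 m
Formula: SPL2 = SPL1 - 20 * log10(r2 / r1)
Compute ratio: r2 / r1 = 26.8 / 3.2 = 8.375
Compute log10: log10(8.375) = 0.922985
Compute drop: 20 * 0.922985 = 18.4597
SPL2 = 71.6 - 18.4597 = 53.14

53.14 dB


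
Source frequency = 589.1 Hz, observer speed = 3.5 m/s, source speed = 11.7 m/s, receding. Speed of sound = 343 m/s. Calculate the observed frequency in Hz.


Given values:
  f_s = 589.1 Hz, v_o = 3.5 m/s, v_s = 11.7 m/s
  Direction: receding
Formula: f_o = f_s * (c - v_o) / (c + v_s)
Numerator: c - v_o = 343 - 3.5 = 339.5
Denominator: c + v_s = 343 + 11.7 = 354.7
f_o = 589.1 * 339.5 / 354.7 = 563.86

563.86 Hz


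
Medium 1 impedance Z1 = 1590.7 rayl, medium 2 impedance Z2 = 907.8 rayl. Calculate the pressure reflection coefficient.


Given values:
  Z1 = 1590.7 rayl, Z2 = 907.8 rayl
Formula: R = (Z2 - Z1) / (Z2 + Z1)
Numerator: Z2 - Z1 = 907.8 - 1590.7 = -682.9
Denominator: Z2 + Z1 = 907.8 + 1590.7 = 2498.5
R = -682.9 / 2498.5 = -0.2733

-0.2733


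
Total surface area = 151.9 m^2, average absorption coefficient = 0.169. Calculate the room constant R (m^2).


Given values:
  S = 151.9 m^2, alpha = 0.169
Formula: R = S * alpha / (1 - alpha)
Numerator: 151.9 * 0.169 = 25.6711
Denominator: 1 - 0.169 = 0.831
R = 25.6711 / 0.831 = 30.89

30.89 m^2


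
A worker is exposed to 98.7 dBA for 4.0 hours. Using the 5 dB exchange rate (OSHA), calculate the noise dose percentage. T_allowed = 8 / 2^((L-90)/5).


Given values:
  L = 98.7 dBA, T = 4.0 hours
Formula: T_allowed = 8 / 2^((L - 90) / 5)
Compute exponent: (98.7 - 90) / 5 = 1.74
Compute 2^(1.74) = 3.340352
T_allowed = 8 / 3.340352 = 2.394957 hours
Dose = (T / T_allowed) * 100
Dose = (4.0 / 2.394957) * 100 = 167.02

167.02 %


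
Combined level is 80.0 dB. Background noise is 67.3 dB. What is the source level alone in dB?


Given values:
  L_total = 80.0 dB, L_bg = 67.3 dB
Formula: L_source = 10 * log10(10^(L_total/10) - 10^(L_bg/10))
Convert to linear:
  10^(80.0/10) = 100000000.0
  10^(67.3/10) = 5370317.9637
Difference: 100000000.0 - 5370317.9637 = 94629682.0363
L_source = 10 * log10(94629682.0363) = 79.76

79.76 dB


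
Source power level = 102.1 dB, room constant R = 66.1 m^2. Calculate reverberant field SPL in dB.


Given values:
  Lw = 102.1 dB, R = 66.1 m^2
Formula: SPL = Lw + 10 * log10(4 / R)
Compute 4 / R = 4 / 66.1 = 0.060514
Compute 10 * log10(0.060514) = -12.1814
SPL = 102.1 + (-12.1814) = 89.92

89.92 dB


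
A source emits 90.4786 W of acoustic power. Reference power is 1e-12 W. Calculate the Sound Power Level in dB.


Given values:
  W = 90.4786 W
  W_ref = 1e-12 W
Formula: SWL = 10 * log10(W / W_ref)
Compute ratio: W / W_ref = 90478600000000
Compute log10: log10(90478600000000) = 13.956546
Multiply: SWL = 10 * 13.956546 = 139.57

139.57 dB


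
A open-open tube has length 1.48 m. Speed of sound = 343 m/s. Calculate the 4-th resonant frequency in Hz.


Given values:
  Tube type: open-open, L = 1.48 m, c = 343 m/s, n = 4
Formula: f_n = n * c / (2 * L)
Compute 2 * L = 2 * 1.48 = 2.96
f = 4 * 343 / 2.96
f = 463.51

463.51 Hz


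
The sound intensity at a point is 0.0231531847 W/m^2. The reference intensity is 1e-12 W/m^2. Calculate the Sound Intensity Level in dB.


Given values:
  I = 0.0231531847 W/m^2
  I_ref = 1e-12 W/m^2
Formula: SIL = 10 * log10(I / I_ref)
Compute ratio: I / I_ref = 23153184700
Compute log10: log10(23153184700) = 10.364611
Multiply: SIL = 10 * 10.364611 = 103.65

103.65 dB


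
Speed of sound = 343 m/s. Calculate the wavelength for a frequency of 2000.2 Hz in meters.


Given values:
  c = 343 m/s, f = 2000.2 Hz
Formula: lambda = c / f
lambda = 343 / 2000.2
lambda = 0.1715

0.1715 m


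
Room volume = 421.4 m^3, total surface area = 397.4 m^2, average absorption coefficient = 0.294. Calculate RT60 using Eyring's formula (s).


Given values:
  V = 421.4 m^3, S = 397.4 m^2, alpha = 0.294
Formula: RT60 = 0.161 * V / (-S * ln(1 - alpha))
Compute ln(1 - 0.294) = ln(0.706) = -0.34814
Denominator: -397.4 * -0.34814 = 138.3508
Numerator: 0.161 * 421.4 = 67.8454
RT60 = 67.8454 / 138.3508 = 0.49

0.49 s


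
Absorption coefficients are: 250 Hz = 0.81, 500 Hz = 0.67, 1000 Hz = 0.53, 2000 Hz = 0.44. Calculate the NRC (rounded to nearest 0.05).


Given values:
  a_250 = 0.81, a_500 = 0.67
  a_1000 = 0.53, a_2000 = 0.44
Formula: NRC = (a250 + a500 + a1000 + a2000) / 4
Sum = 0.81 + 0.67 + 0.53 + 0.44 = 2.45
NRC = 2.45 / 4 = 0.6125
Rounded to nearest 0.05: 0.6

0.6


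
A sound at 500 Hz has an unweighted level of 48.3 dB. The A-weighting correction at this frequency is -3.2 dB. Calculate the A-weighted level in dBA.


Given values:
  SPL = 48.3 dB
  A-weighting at 500 Hz = -3.2 dB
Formula: L_A = SPL + A_weight
L_A = 48.3 + (-3.2)
L_A = 45.1

45.1 dBA


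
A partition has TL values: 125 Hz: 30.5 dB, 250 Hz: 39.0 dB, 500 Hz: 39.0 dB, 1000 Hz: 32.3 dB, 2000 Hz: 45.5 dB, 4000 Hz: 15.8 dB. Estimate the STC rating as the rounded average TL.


Given TL values at each frequency:
  125 Hz: 30.5 dB
  250 Hz: 39.0 dB
  500 Hz: 39.0 dB
  1000 Hz: 32.3 dB
  2000 Hz: 45.5 dB
  4000 Hz: 15.8 dB
Formula: STC ~ round(average of TL values)
Sum = 30.5 + 39.0 + 39.0 + 32.3 + 45.5 + 15.8 = 202.1
Average = 202.1 / 6 = 33.68
Rounded: 34

34


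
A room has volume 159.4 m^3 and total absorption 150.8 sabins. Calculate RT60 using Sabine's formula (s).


Given values:
  V = 159.4 m^3
  A = 150.8 sabins
Formula: RT60 = 0.161 * V / A
Numerator: 0.161 * 159.4 = 25.6634
RT60 = 25.6634 / 150.8 = 0.17

0.17 s


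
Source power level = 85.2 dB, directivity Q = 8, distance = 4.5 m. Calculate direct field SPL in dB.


Given values:
  Lw = 85.2 dB, Q = 8, r = 4.5 m
Formula: SPL = Lw + 10 * log10(Q / (4 * pi * r^2))
Compute 4 * pi * r^2 = 4 * pi * 4.5^2 = 254.469
Compute Q / denom = 8 / 254.469 = 0.03143801
Compute 10 * log10(0.03143801) = -15.0254
SPL = 85.2 + (-15.0254) = 70.17

70.17 dB


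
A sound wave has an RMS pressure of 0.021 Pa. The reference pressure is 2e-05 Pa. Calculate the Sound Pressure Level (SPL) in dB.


Given values:
  p = 0.021 Pa
  p_ref = 2e-05 Pa
Formula: SPL = 20 * log10(p / p_ref)
Compute ratio: p / p_ref = 0.021 / 2e-05 = 1050
Compute log10: log10(1050) = 3.021189
Multiply: SPL = 20 * 3.021189 = 60.42

60.42 dB


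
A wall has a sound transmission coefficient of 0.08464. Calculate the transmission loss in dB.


Given values:
  tau = 0.08464
Formula: TL = 10 * log10(1 / tau)
Compute 1 / tau = 1 / 0.08464 = 11.8147
Compute log10(11.8147) = 1.072423
TL = 10 * 1.072423 = 10.72

10.72 dB


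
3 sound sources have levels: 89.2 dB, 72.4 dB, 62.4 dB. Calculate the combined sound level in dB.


Formula: L_total = 10 * log10( sum(10^(Li/10)) )
  Source 1: 10^(89.2/10) = 831763771.1027
  Source 2: 10^(72.4/10) = 17378008.2875
  Source 3: 10^(62.4/10) = 1737800.8287
Sum of linear values = 850879580.2189
L_total = 10 * log10(850879580.2189) = 89.3

89.3 dB


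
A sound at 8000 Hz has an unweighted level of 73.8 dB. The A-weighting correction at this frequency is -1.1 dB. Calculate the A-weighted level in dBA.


Given values:
  SPL = 73.8 dB
  A-weighting at 8000 Hz = -1.1 dB
Formula: L_A = SPL + A_weight
L_A = 73.8 + (-1.1)
L_A = 72.7

72.7 dBA


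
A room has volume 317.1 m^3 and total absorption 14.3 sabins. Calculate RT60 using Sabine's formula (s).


Given values:
  V = 317.1 m^3
  A = 14.3 sabins
Formula: RT60 = 0.161 * V / A
Numerator: 0.161 * 317.1 = 51.0531
RT60 = 51.0531 / 14.3 = 3.57

3.57 s


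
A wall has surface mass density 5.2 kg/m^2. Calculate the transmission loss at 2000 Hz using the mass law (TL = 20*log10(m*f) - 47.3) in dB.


Given values:
  m = 5.2 kg/m^2, f = 2000 Hz
Formula: TL = 20 * log10(m * f) - 47.3
Compute m * f = 5.2 * 2000 = 10400.0
Compute log10(10400.0) = 4.017033
Compute 20 * 4.017033 = 80.3407
TL = 80.3407 - 47.3 = 33.04

33.04 dB


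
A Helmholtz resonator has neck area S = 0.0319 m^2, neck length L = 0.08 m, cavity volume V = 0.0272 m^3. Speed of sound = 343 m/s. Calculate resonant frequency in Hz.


Given values:
  S = 0.0319 m^2, L = 0.08 m, V = 0.0272 m^3, c = 343 m/s
Formula: f = (c / (2*pi)) * sqrt(S / (V * L))
Compute V * L = 0.0272 * 0.08 = 0.002176
Compute S / (V * L) = 0.0319 / 0.002176 = 14.6599
Compute sqrt(14.6599) = 3.828825
Compute c / (2*pi) = 343 / 6.283185 = 54.590148
f = 54.590148 * 3.828825 = 209.02

209.02 Hz


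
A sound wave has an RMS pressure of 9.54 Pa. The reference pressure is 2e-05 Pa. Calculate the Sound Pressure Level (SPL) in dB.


Given values:
  p = 9.54 Pa
  p_ref = 2e-05 Pa
Formula: SPL = 20 * log10(p / p_ref)
Compute ratio: p / p_ref = 9.54 / 2e-05 = 477000
Compute log10: log10(477000) = 5.678518
Multiply: SPL = 20 * 5.678518 = 113.57

113.57 dB


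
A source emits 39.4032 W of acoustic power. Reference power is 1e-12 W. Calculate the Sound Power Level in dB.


Given values:
  W = 39.4032 W
  W_ref = 1e-12 W
Formula: SWL = 10 * log10(W / W_ref)
Compute ratio: W / W_ref = 39403200000000
Compute log10: log10(39403200000000) = 13.595531
Multiply: SWL = 10 * 13.595531 = 135.96

135.96 dB


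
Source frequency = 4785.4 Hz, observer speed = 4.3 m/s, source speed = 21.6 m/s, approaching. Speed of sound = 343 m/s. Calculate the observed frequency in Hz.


Given values:
  f_s = 4785.4 Hz, v_o = 4.3 m/s, v_s = 21.6 m/s
  Direction: approaching
Formula: f_o = f_s * (c + v_o) / (c - v_s)
Numerator: c + v_o = 343 + 4.3 = 347.3
Denominator: c - v_s = 343 - 21.6 = 321.4
f_o = 4785.4 * 347.3 / 321.4 = 5171.03

5171.03 Hz


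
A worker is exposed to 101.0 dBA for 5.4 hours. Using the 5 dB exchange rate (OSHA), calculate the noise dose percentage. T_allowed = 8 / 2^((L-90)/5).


Given values:
  L = 101.0 dBA, T = 5.4 hours
Formula: T_allowed = 8 / 2^((L - 90) / 5)
Compute exponent: (101.0 - 90) / 5 = 2.2
Compute 2^(2.2) = 4.594793
T_allowed = 8 / 4.594793 = 1.741101 hours
Dose = (T / T_allowed) * 100
Dose = (5.4 / 1.741101) * 100 = 310.15

310.15 %


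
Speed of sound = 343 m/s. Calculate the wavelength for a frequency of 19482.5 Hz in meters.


Given values:
  c = 343 m/s, f = 19482.5 Hz
Formula: lambda = c / f
lambda = 343 / 19482.5
lambda = 0.0176

0.0176 m


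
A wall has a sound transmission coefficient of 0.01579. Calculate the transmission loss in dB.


Given values:
  tau = 0.01579
Formula: TL = 10 * log10(1 / tau)
Compute 1 / tau = 1 / 0.01579 = 63.3312
Compute log10(63.3312) = 1.801618
TL = 10 * 1.801618 = 18.02

18.02 dB


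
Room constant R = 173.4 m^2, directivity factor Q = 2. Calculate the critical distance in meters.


Given values:
  R = 173.4 m^2, Q = 2
Formula: d_c = 0.141 * sqrt(Q * R)
Compute Q * R = 2 * 173.4 = 346.8
Compute sqrt(346.8) = 18.6226
d_c = 0.141 * 18.6226 = 2.626

2.626 m


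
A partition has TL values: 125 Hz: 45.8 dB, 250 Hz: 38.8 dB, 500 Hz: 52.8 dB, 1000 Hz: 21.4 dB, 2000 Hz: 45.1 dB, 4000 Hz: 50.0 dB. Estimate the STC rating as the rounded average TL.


Given TL values at each frequency:
  125 Hz: 45.8 dB
  250 Hz: 38.8 dB
  500 Hz: 52.8 dB
  1000 Hz: 21.4 dB
  2000 Hz: 45.1 dB
  4000 Hz: 50.0 dB
Formula: STC ~ round(average of TL values)
Sum = 45.8 + 38.8 + 52.8 + 21.4 + 45.1 + 50.0 = 253.9
Average = 253.9 / 6 = 42.32
Rounded: 42

42


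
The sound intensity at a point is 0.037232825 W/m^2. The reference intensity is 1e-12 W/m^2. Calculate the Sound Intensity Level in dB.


Given values:
  I = 0.037232825 W/m^2
  I_ref = 1e-12 W/m^2
Formula: SIL = 10 * log10(I / I_ref)
Compute ratio: I / I_ref = 37232825000
Compute log10: log10(37232825000) = 10.570926
Multiply: SIL = 10 * 10.570926 = 105.71

105.71 dB


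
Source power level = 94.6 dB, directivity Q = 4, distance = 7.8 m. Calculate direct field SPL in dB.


Given values:
  Lw = 94.6 dB, Q = 4, r = 7.8 m
Formula: SPL = Lw + 10 * log10(Q / (4 * pi * r^2))
Compute 4 * pi * r^2 = 4 * pi * 7.8^2 = 764.538
Compute Q / denom = 4 / 764.538 = 0.00523192
Compute 10 * log10(0.00523192) = -22.8134
SPL = 94.6 + (-22.8134) = 71.79

71.79 dB


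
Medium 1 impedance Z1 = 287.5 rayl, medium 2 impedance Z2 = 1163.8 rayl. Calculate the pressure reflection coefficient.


Given values:
  Z1 = 287.5 rayl, Z2 = 1163.8 rayl
Formula: R = (Z2 - Z1) / (Z2 + Z1)
Numerator: Z2 - Z1 = 1163.8 - 287.5 = 876.3
Denominator: Z2 + Z1 = 1163.8 + 287.5 = 1451.3
R = 876.3 / 1451.3 = 0.6038

0.6038


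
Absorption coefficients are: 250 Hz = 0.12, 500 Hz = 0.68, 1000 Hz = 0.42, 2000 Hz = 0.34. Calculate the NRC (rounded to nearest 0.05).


Given values:
  a_250 = 0.12, a_500 = 0.68
  a_1000 = 0.42, a_2000 = 0.34
Formula: NRC = (a250 + a500 + a1000 + a2000) / 4
Sum = 0.12 + 0.68 + 0.42 + 0.34 = 1.56
NRC = 1.56 / 4 = 0.39
Rounded to nearest 0.05: 0.4

0.4


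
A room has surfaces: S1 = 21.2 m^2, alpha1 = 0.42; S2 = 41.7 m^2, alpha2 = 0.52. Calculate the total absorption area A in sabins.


Given surfaces:
  Surface 1: 21.2 * 0.42 = 8.904
  Surface 2: 41.7 * 0.52 = 21.684
Formula: A = sum(Si * alpha_i)
A = 8.904 + 21.684
A = 30.59

30.59 sabins


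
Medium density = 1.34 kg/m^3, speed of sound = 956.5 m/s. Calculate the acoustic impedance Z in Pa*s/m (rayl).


Given values:
  rho = 1.34 kg/m^3
  c = 956.5 m/s
Formula: Z = rho * c
Z = 1.34 * 956.5
Z = 1281.71

1281.71 rayl


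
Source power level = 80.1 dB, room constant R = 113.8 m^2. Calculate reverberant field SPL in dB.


Given values:
  Lw = 80.1 dB, R = 113.8 m^2
Formula: SPL = Lw + 10 * log10(4 / R)
Compute 4 / R = 4 / 113.8 = 0.035149
Compute 10 * log10(0.035149) = -14.5409
SPL = 80.1 + (-14.5409) = 65.56

65.56 dB


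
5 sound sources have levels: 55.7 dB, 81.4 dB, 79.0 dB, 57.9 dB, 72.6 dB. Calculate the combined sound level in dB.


Formula: L_total = 10 * log10( sum(10^(Li/10)) )
  Source 1: 10^(55.7/10) = 371535.2291
  Source 2: 10^(81.4/10) = 138038426.4603
  Source 3: 10^(79.0/10) = 79432823.4724
  Source 4: 10^(57.9/10) = 616595.0019
  Source 5: 10^(72.6/10) = 18197008.5861
Sum of linear values = 236656388.7498
L_total = 10 * log10(236656388.7498) = 83.74

83.74 dB


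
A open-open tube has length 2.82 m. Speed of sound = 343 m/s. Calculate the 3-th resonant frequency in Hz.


Given values:
  Tube type: open-open, L = 2.82 m, c = 343 m/s, n = 3
Formula: f_n = n * c / (2 * L)
Compute 2 * L = 2 * 2.82 = 5.64
f = 3 * 343 / 5.64
f = 182.45

182.45 Hz


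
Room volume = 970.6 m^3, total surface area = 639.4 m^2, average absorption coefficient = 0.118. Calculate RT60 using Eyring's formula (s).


Given values:
  V = 970.6 m^3, S = 639.4 m^2, alpha = 0.118
Formula: RT60 = 0.161 * V / (-S * ln(1 - alpha))
Compute ln(1 - 0.118) = ln(0.882) = -0.125563
Denominator: -639.4 * -0.125563 = 80.285
Numerator: 0.161 * 970.6 = 156.2666
RT60 = 156.2666 / 80.285 = 1.946

1.946 s


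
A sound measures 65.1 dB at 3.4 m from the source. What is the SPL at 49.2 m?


Given values:
  SPL1 = 65.1 dB, r1 = 3.4 m, r2 = 49.2 m
Formula: SPL2 = SPL1 - 20 * log10(r2 / r1)
Compute ratio: r2 / r1 = 49.2 / 3.4 = 14.4706
Compute log10: log10(14.4706) = 1.160487
Compute drop: 20 * 1.160487 = 23.2097
SPL2 = 65.1 - 23.2097 = 41.89

41.89 dB


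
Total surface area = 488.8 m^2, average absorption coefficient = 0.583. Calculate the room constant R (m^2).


Given values:
  S = 488.8 m^2, alpha = 0.583
Formula: R = S * alpha / (1 - alpha)
Numerator: 488.8 * 0.583 = 284.9704
Denominator: 1 - 0.583 = 0.417
R = 284.9704 / 0.417 = 683.38

683.38 m^2


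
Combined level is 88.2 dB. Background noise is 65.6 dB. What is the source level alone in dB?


Given values:
  L_total = 88.2 dB, L_bg = 65.6 dB
Formula: L_source = 10 * log10(10^(L_total/10) - 10^(L_bg/10))
Convert to linear:
  10^(88.2/10) = 660693448.0076
  10^(65.6/10) = 3630780.5477
Difference: 660693448.0076 - 3630780.5477 = 657062667.4599
L_source = 10 * log10(657062667.4599) = 88.18

88.18 dB


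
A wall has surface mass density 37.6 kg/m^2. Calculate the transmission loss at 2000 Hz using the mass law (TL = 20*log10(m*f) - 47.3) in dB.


Given values:
  m = 37.6 kg/m^2, f = 2000 Hz
Formula: TL = 20 * log10(m * f) - 47.3
Compute m * f = 37.6 * 2000 = 75200.0
Compute log10(75200.0) = 4.876218
Compute 20 * 4.876218 = 97.5244
TL = 97.5244 - 47.3 = 50.22

50.22 dB


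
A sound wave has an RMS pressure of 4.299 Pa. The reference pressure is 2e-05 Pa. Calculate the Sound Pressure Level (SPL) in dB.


Given values:
  p = 4.299 Pa
  p_ref = 2e-05 Pa
Formula: SPL = 20 * log10(p / p_ref)
Compute ratio: p / p_ref = 4.299 / 2e-05 = 214950
Compute log10: log10(214950) = 5.332337
Multiply: SPL = 20 * 5.332337 = 106.65

106.65 dB


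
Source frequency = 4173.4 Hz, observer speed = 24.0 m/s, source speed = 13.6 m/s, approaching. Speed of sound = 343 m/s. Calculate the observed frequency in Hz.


Given values:
  f_s = 4173.4 Hz, v_o = 24.0 m/s, v_s = 13.6 m/s
  Direction: approaching
Formula: f_o = f_s * (c + v_o) / (c - v_s)
Numerator: c + v_o = 343 + 24.0 = 367.0
Denominator: c - v_s = 343 - 13.6 = 329.4
f_o = 4173.4 * 367.0 / 329.4 = 4649.78

4649.78 Hz


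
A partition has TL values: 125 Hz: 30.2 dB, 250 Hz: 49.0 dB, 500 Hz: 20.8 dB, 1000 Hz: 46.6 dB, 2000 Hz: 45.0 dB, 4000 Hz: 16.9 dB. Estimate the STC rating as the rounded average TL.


Given TL values at each frequency:
  125 Hz: 30.2 dB
  250 Hz: 49.0 dB
  500 Hz: 20.8 dB
  1000 Hz: 46.6 dB
  2000 Hz: 45.0 dB
  4000 Hz: 16.9 dB
Formula: STC ~ round(average of TL values)
Sum = 30.2 + 49.0 + 20.8 + 46.6 + 45.0 + 16.9 = 208.5
Average = 208.5 / 6 = 34.75
Rounded: 35

35


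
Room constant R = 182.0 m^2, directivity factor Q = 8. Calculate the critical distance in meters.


Given values:
  R = 182.0 m^2, Q = 8
Formula: d_c = 0.141 * sqrt(Q * R)
Compute Q * R = 8 * 182.0 = 1456.0
Compute sqrt(1456.0) = 38.1576
d_c = 0.141 * 38.1576 = 5.38

5.38 m


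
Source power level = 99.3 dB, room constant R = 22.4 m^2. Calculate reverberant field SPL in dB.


Given values:
  Lw = 99.3 dB, R = 22.4 m^2
Formula: SPL = Lw + 10 * log10(4 / R)
Compute 4 / R = 4 / 22.4 = 0.178571
Compute 10 * log10(0.178571) = -7.4819
SPL = 99.3 + (-7.4819) = 91.82

91.82 dB


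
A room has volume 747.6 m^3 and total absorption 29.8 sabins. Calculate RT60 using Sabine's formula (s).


Given values:
  V = 747.6 m^3
  A = 29.8 sabins
Formula: RT60 = 0.161 * V / A
Numerator: 0.161 * 747.6 = 120.3636
RT60 = 120.3636 / 29.8 = 4.039

4.039 s


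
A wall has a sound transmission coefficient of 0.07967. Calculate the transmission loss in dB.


Given values:
  tau = 0.07967
Formula: TL = 10 * log10(1 / tau)
Compute 1 / tau = 1 / 0.07967 = 12.5518
Compute log10(12.5518) = 1.098706
TL = 10 * 1.098706 = 10.99

10.99 dB


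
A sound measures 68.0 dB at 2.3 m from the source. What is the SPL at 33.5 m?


Given values:
  SPL1 = 68.0 dB, r1 = 2.3 m, r2 = 33.5 m
Formula: SPL2 = SPL1 - 20 * log10(r2 / r1)
Compute ratio: r2 / r1 = 33.5 / 2.3 = 14.5652
Compute log10: log10(14.5652) = 1.163316
Compute drop: 20 * 1.163316 = 23.2663
SPL2 = 68.0 - 23.2663 = 44.73

44.73 dB


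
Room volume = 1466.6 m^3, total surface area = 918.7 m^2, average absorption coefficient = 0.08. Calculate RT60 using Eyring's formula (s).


Given values:
  V = 1466.6 m^3, S = 918.7 m^2, alpha = 0.08
Formula: RT60 = 0.161 * V / (-S * ln(1 - alpha))
Compute ln(1 - 0.08) = ln(0.92) = -0.083382
Denominator: -918.7 * -0.083382 = 76.603
Numerator: 0.161 * 1466.6 = 236.1226
RT60 = 236.1226 / 76.603 = 3.082

3.082 s


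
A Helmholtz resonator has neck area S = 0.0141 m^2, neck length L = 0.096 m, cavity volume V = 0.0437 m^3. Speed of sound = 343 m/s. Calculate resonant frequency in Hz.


Given values:
  S = 0.0141 m^2, L = 0.096 m, V = 0.0437 m^3, c = 343 m/s
Formula: f = (c / (2*pi)) * sqrt(S / (V * L))
Compute V * L = 0.0437 * 0.096 = 0.0041952
Compute S / (V * L) = 0.0141 / 0.0041952 = 3.361
Compute sqrt(3.361) = 1.833303
Compute c / (2*pi) = 343 / 6.283185 = 54.590148
f = 54.590148 * 1.833303 = 100.08

100.08 Hz


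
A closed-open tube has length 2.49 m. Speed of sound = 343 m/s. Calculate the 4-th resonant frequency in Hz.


Given values:
  Tube type: closed-open, L = 2.49 m, c = 343 m/s, n = 4
Formula: f_n = (2n - 1) * c / (4 * L)
Compute 2n - 1 = 2*4 - 1 = 7
Compute 4 * L = 4 * 2.49 = 9.96
f = 7 * 343 / 9.96
f = 241.06

241.06 Hz


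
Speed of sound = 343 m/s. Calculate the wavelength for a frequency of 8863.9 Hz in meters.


Given values:
  c = 343 m/s, f = 8863.9 Hz
Formula: lambda = c / f
lambda = 343 / 8863.9
lambda = 0.0387

0.0387 m


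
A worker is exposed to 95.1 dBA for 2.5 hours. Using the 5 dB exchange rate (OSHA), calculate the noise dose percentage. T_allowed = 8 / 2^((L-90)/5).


Given values:
  L = 95.1 dBA, T = 2.5 hours
Formula: T_allowed = 8 / 2^((L - 90) / 5)
Compute exponent: (95.1 - 90) / 5 = 1.02
Compute 2^(1.02) = 2.027919
T_allowed = 8 / 2.027919 = 3.944931 hours
Dose = (T / T_allowed) * 100
Dose = (2.5 / 3.944931) * 100 = 63.37

63.37 %


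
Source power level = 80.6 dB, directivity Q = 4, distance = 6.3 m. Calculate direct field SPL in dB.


Given values:
  Lw = 80.6 dB, Q = 4, r = 6.3 m
Formula: SPL = Lw + 10 * log10(Q / (4 * pi * r^2))
Compute 4 * pi * r^2 = 4 * pi * 6.3^2 = 498.7592
Compute Q / denom = 4 / 498.7592 = 0.0080199
Compute 10 * log10(0.0080199) = -20.9583
SPL = 80.6 + (-20.9583) = 59.64

59.64 dB


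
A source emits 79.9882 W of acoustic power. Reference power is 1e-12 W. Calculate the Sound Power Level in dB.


Given values:
  W = 79.9882 W
  W_ref = 1e-12 W
Formula: SWL = 10 * log10(W / W_ref)
Compute ratio: W / W_ref = 79988200000000
Compute log10: log10(79988200000000) = 13.903026
Multiply: SWL = 10 * 13.903026 = 139.03

139.03 dB


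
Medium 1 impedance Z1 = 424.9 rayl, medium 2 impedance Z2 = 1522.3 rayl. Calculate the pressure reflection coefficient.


Given values:
  Z1 = 424.9 rayl, Z2 = 1522.3 rayl
Formula: R = (Z2 - Z1) / (Z2 + Z1)
Numerator: Z2 - Z1 = 1522.3 - 424.9 = 1097.4
Denominator: Z2 + Z1 = 1522.3 + 424.9 = 1947.2
R = 1097.4 / 1947.2 = 0.5636

0.5636


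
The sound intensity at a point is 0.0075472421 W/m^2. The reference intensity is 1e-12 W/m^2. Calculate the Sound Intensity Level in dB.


Given values:
  I = 0.0075472421 W/m^2
  I_ref = 1e-12 W/m^2
Formula: SIL = 10 * log10(I / I_ref)
Compute ratio: I / I_ref = 7547242100
Compute log10: log10(7547242100) = 9.877788
Multiply: SIL = 10 * 9.877788 = 98.78

98.78 dB


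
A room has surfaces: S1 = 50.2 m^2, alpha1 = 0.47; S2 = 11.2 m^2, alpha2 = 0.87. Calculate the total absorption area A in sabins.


Given surfaces:
  Surface 1: 50.2 * 0.47 = 23.594
  Surface 2: 11.2 * 0.87 = 9.744
Formula: A = sum(Si * alpha_i)
A = 23.594 + 9.744
A = 33.34

33.34 sabins


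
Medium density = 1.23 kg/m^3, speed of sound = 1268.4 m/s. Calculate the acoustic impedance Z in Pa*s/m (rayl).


Given values:
  rho = 1.23 kg/m^3
  c = 1268.4 m/s
Formula: Z = rho * c
Z = 1.23 * 1268.4
Z = 1560.13

1560.13 rayl


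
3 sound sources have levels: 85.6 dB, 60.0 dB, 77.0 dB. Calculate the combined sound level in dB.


Formula: L_total = 10 * log10( sum(10^(Li/10)) )
  Source 1: 10^(85.6/10) = 363078054.7701
  Source 2: 10^(60.0/10) = 1000000.0
  Source 3: 10^(77.0/10) = 50118723.3627
Sum of linear values = 414196778.1328
L_total = 10 * log10(414196778.1328) = 86.17

86.17 dB


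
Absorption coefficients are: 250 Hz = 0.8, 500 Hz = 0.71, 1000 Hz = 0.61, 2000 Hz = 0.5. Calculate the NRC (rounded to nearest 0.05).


Given values:
  a_250 = 0.8, a_500 = 0.71
  a_1000 = 0.61, a_2000 = 0.5
Formula: NRC = (a250 + a500 + a1000 + a2000) / 4
Sum = 0.8 + 0.71 + 0.61 + 0.5 = 2.62
NRC = 2.62 / 4 = 0.655
Rounded to nearest 0.05: 0.65

0.65


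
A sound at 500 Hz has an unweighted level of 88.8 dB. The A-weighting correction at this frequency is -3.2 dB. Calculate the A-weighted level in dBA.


Given values:
  SPL = 88.8 dB
  A-weighting at 500 Hz = -3.2 dB
Formula: L_A = SPL + A_weight
L_A = 88.8 + (-3.2)
L_A = 85.6

85.6 dBA


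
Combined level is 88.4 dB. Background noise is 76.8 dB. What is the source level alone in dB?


Given values:
  L_total = 88.4 dB, L_bg = 76.8 dB
Formula: L_source = 10 * log10(10^(L_total/10) - 10^(L_bg/10))
Convert to linear:
  10^(88.4/10) = 691830970.9189
  10^(76.8/10) = 47863009.2323
Difference: 691830970.9189 - 47863009.2323 = 643967961.6866
L_source = 10 * log10(643967961.6866) = 88.09

88.09 dB


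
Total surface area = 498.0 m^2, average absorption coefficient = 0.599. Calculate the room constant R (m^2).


Given values:
  S = 498.0 m^2, alpha = 0.599
Formula: R = S * alpha / (1 - alpha)
Numerator: 498.0 * 0.599 = 298.302
Denominator: 1 - 0.599 = 0.401
R = 298.302 / 0.401 = 743.9

743.9 m^2


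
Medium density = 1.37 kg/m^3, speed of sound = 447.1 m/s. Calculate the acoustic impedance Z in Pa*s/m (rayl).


Given values:
  rho = 1.37 kg/m^3
  c = 447.1 m/s
Formula: Z = rho * c
Z = 1.37 * 447.1
Z = 612.53

612.53 rayl


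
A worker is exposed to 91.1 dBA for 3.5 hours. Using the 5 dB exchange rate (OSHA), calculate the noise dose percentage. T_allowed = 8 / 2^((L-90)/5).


Given values:
  L = 91.1 dBA, T = 3.5 hours
Formula: T_allowed = 8 / 2^((L - 90) / 5)
Compute exponent: (91.1 - 90) / 5 = 0.22
Compute 2^(0.22) = 1.164734
T_allowed = 8 / 1.164734 = 6.868521 hours
Dose = (T / T_allowed) * 100
Dose = (3.5 / 6.868521) * 100 = 50.96

50.96 %


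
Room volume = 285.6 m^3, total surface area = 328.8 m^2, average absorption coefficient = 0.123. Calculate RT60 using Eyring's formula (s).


Given values:
  V = 285.6 m^3, S = 328.8 m^2, alpha = 0.123
Formula: RT60 = 0.161 * V / (-S * ln(1 - alpha))
Compute ln(1 - 0.123) = ln(0.877) = -0.131248
Denominator: -328.8 * -0.131248 = 43.1543
Numerator: 0.161 * 285.6 = 45.9816
RT60 = 45.9816 / 43.1543 = 1.066

1.066 s


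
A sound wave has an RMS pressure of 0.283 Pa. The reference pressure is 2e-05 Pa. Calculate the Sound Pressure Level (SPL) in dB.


Given values:
  p = 0.283 Pa
  p_ref = 2e-05 Pa
Formula: SPL = 20 * log10(p / p_ref)
Compute ratio: p / p_ref = 0.283 / 2e-05 = 14150
Compute log10: log10(14150) = 4.150756
Multiply: SPL = 20 * 4.150756 = 83.02

83.02 dB


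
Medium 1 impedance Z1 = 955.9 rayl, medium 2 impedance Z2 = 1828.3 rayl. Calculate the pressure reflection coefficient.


Given values:
  Z1 = 955.9 rayl, Z2 = 1828.3 rayl
Formula: R = (Z2 - Z1) / (Z2 + Z1)
Numerator: Z2 - Z1 = 1828.3 - 955.9 = 872.4
Denominator: Z2 + Z1 = 1828.3 + 955.9 = 2784.2
R = 872.4 / 2784.2 = 0.3133

0.3133


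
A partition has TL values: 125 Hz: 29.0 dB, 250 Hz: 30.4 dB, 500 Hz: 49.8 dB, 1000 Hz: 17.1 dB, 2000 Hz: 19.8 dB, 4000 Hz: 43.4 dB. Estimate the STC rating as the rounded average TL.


Given TL values at each frequency:
  125 Hz: 29.0 dB
  250 Hz: 30.4 dB
  500 Hz: 49.8 dB
  1000 Hz: 17.1 dB
  2000 Hz: 19.8 dB
  4000 Hz: 43.4 dB
Formula: STC ~ round(average of TL values)
Sum = 29.0 + 30.4 + 49.8 + 17.1 + 19.8 + 43.4 = 189.5
Average = 189.5 / 6 = 31.58
Rounded: 32

32


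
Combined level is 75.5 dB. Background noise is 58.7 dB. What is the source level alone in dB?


Given values:
  L_total = 75.5 dB, L_bg = 58.7 dB
Formula: L_source = 10 * log10(10^(L_total/10) - 10^(L_bg/10))
Convert to linear:
  10^(75.5/10) = 35481338.9234
  10^(58.7/10) = 741310.2413
Difference: 35481338.9234 - 741310.2413 = 34740028.6821
L_source = 10 * log10(34740028.6821) = 75.41

75.41 dB


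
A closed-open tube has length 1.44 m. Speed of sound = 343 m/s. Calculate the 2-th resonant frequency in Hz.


Given values:
  Tube type: closed-open, L = 1.44 m, c = 343 m/s, n = 2
Formula: f_n = (2n - 1) * c / (4 * L)
Compute 2n - 1 = 2*2 - 1 = 3
Compute 4 * L = 4 * 1.44 = 5.76
f = 3 * 343 / 5.76
f = 178.65

178.65 Hz


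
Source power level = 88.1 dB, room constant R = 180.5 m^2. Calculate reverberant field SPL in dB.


Given values:
  Lw = 88.1 dB, R = 180.5 m^2
Formula: SPL = Lw + 10 * log10(4 / R)
Compute 4 / R = 4 / 180.5 = 0.022161
Compute 10 * log10(0.022161) = -16.5441
SPL = 88.1 + (-16.5441) = 71.56

71.56 dB


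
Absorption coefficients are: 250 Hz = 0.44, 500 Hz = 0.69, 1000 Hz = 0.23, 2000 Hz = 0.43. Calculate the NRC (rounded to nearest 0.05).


Given values:
  a_250 = 0.44, a_500 = 0.69
  a_1000 = 0.23, a_2000 = 0.43
Formula: NRC = (a250 + a500 + a1000 + a2000) / 4
Sum = 0.44 + 0.69 + 0.23 + 0.43 = 1.79
NRC = 1.79 / 4 = 0.4475
Rounded to nearest 0.05: 0.45

0.45


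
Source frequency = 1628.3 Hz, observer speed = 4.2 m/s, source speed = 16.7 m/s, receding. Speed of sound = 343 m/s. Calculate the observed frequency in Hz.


Given values:
  f_s = 1628.3 Hz, v_o = 4.2 m/s, v_s = 16.7 m/s
  Direction: receding
Formula: f_o = f_s * (c - v_o) / (c + v_s)
Numerator: c - v_o = 343 - 4.2 = 338.8
Denominator: c + v_s = 343 + 16.7 = 359.7
f_o = 1628.3 * 338.8 / 359.7 = 1533.69

1533.69 Hz


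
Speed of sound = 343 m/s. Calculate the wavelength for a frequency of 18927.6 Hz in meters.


Given values:
  c = 343 m/s, f = 18927.6 Hz
Formula: lambda = c / f
lambda = 343 / 18927.6
lambda = 0.0181

0.0181 m


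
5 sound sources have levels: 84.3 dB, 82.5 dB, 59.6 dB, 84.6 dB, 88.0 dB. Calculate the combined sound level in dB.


Formula: L_total = 10 * log10( sum(10^(Li/10)) )
  Source 1: 10^(84.3/10) = 269153480.3927
  Source 2: 10^(82.5/10) = 177827941.0039
  Source 3: 10^(59.6/10) = 912010.8394
  Source 4: 10^(84.6/10) = 288403150.3127
  Source 5: 10^(88.0/10) = 630957344.4802
Sum of linear values = 1367253927.0289
L_total = 10 * log10(1367253927.0289) = 91.36

91.36 dB


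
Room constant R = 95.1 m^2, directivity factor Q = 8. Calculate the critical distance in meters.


Given values:
  R = 95.1 m^2, Q = 8
Formula: d_c = 0.141 * sqrt(Q * R)
Compute Q * R = 8 * 95.1 = 760.8
Compute sqrt(760.8) = 27.5826
d_c = 0.141 * 27.5826 = 3.889

3.889 m


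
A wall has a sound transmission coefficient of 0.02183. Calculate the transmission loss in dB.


Given values:
  tau = 0.02183
Formula: TL = 10 * log10(1 / tau)
Compute 1 / tau = 1 / 0.02183 = 45.8085
Compute log10(45.8085) = 1.660946
TL = 10 * 1.660946 = 16.61

16.61 dB


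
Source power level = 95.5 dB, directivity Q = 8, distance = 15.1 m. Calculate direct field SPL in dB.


Given values:
  Lw = 95.5 dB, Q = 8, r = 15.1 m
Formula: SPL = Lw + 10 * log10(Q / (4 * pi * r^2))
Compute 4 * pi * r^2 = 4 * pi * 15.1^2 = 2865.2582
Compute Q / denom = 8 / 2865.2582 = 0.00279207
Compute 10 * log10(0.00279207) = -25.5407
SPL = 95.5 + (-25.5407) = 69.96

69.96 dB


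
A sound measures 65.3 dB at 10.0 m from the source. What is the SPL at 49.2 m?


Given values:
  SPL1 = 65.3 dB, r1 = 10.0 m, r2 = 49.2 m
Formula: SPL2 = SPL1 - 20 * log10(r2 / r1)
Compute ratio: r2 / r1 = 49.2 / 10.0 = 4.92
Compute log10: log10(4.92) = 0.691965
Compute drop: 20 * 0.691965 = 13.8393
SPL2 = 65.3 - 13.8393 = 51.46

51.46 dB


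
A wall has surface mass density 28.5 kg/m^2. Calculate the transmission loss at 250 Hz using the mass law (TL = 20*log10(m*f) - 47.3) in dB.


Given values:
  m = 28.5 kg/m^2, f = 250 Hz
Formula: TL = 20 * log10(m * f) - 47.3
Compute m * f = 28.5 * 250 = 7125.0
Compute log10(7125.0) = 3.852785
Compute 20 * 3.852785 = 77.0557
TL = 77.0557 - 47.3 = 29.76

29.76 dB


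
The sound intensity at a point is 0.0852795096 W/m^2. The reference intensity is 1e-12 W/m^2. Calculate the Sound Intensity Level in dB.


Given values:
  I = 0.0852795096 W/m^2
  I_ref = 1e-12 W/m^2
Formula: SIL = 10 * log10(I / I_ref)
Compute ratio: I / I_ref = 85279509600
Compute log10: log10(85279509600) = 10.930845
Multiply: SIL = 10 * 10.930845 = 109.31

109.31 dB


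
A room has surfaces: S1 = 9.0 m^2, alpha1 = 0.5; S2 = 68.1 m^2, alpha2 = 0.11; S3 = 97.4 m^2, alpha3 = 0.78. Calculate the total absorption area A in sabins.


Given surfaces:
  Surface 1: 9.0 * 0.5 = 4.5
  Surface 2: 68.1 * 0.11 = 7.491
  Surface 3: 97.4 * 0.78 = 75.972
Formula: A = sum(Si * alpha_i)
A = 4.5 + 7.491 + 75.972
A = 87.96

87.96 sabins


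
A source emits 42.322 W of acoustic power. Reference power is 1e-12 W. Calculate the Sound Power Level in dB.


Given values:
  W = 42.322 W
  W_ref = 1e-12 W
Formula: SWL = 10 * log10(W / W_ref)
Compute ratio: W / W_ref = 42322000000000
Compute log10: log10(42322000000000) = 13.626566
Multiply: SWL = 10 * 13.626566 = 136.27

136.27 dB


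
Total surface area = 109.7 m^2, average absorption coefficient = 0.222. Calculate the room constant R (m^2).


Given values:
  S = 109.7 m^2, alpha = 0.222
Formula: R = S * alpha / (1 - alpha)
Numerator: 109.7 * 0.222 = 24.3534
Denominator: 1 - 0.222 = 0.778
R = 24.3534 / 0.778 = 31.3

31.3 m^2


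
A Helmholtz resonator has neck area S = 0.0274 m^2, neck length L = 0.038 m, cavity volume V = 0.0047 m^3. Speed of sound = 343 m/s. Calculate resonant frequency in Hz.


Given values:
  S = 0.0274 m^2, L = 0.038 m, V = 0.0047 m^3, c = 343 m/s
Formula: f = (c / (2*pi)) * sqrt(S / (V * L))
Compute V * L = 0.0047 * 0.038 = 0.0001786
Compute S / (V * L) = 0.0274 / 0.0001786 = 153.4155
Compute sqrt(153.4155) = 12.386101
Compute c / (2*pi) = 343 / 6.283185 = 54.590148
f = 54.590148 * 12.386101 = 676.16

676.16 Hz


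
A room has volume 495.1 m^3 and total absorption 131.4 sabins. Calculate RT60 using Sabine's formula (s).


Given values:
  V = 495.1 m^3
  A = 131.4 sabins
Formula: RT60 = 0.161 * V / A
Numerator: 0.161 * 495.1 = 79.7111
RT60 = 79.7111 / 131.4 = 0.607

0.607 s


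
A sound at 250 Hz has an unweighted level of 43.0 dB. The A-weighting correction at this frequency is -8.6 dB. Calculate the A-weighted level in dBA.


Given values:
  SPL = 43.0 dB
  A-weighting at 250 Hz = -8.6 dB
Formula: L_A = SPL + A_weight
L_A = 43.0 + (-8.6)
L_A = 34.4

34.4 dBA


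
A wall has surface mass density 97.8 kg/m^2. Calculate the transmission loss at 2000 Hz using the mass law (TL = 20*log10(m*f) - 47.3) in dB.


Given values:
  m = 97.8 kg/m^2, f = 2000 Hz
Formula: TL = 20 * log10(m * f) - 47.3
Compute m * f = 97.8 * 2000 = 195600.0
Compute log10(195600.0) = 5.291369
Compute 20 * 5.291369 = 105.8274
TL = 105.8274 - 47.3 = 58.53

58.53 dB


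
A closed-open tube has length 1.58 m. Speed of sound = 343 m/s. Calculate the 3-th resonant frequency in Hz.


Given values:
  Tube type: closed-open, L = 1.58 m, c = 343 m/s, n = 3
Formula: f_n = (2n - 1) * c / (4 * L)
Compute 2n - 1 = 2*3 - 1 = 5
Compute 4 * L = 4 * 1.58 = 6.32
f = 5 * 343 / 6.32
f = 271.36

271.36 Hz


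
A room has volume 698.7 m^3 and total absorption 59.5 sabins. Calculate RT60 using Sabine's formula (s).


Given values:
  V = 698.7 m^3
  A = 59.5 sabins
Formula: RT60 = 0.161 * V / A
Numerator: 0.161 * 698.7 = 112.4907
RT60 = 112.4907 / 59.5 = 1.891

1.891 s


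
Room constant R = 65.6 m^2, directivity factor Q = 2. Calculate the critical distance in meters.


Given values:
  R = 65.6 m^2, Q = 2
Formula: d_c = 0.141 * sqrt(Q * R)
Compute Q * R = 2 * 65.6 = 131.2
Compute sqrt(131.2) = 11.4543
d_c = 0.141 * 11.4543 = 1.615

1.615 m


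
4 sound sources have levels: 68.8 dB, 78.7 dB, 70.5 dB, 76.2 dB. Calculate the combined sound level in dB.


Formula: L_total = 10 * log10( sum(10^(Li/10)) )
  Source 1: 10^(68.8/10) = 7585775.7503
  Source 2: 10^(78.7/10) = 74131024.1301
  Source 3: 10^(70.5/10) = 11220184.543
  Source 4: 10^(76.2/10) = 41686938.347
Sum of linear values = 134623922.7704
L_total = 10 * log10(134623922.7704) = 81.29

81.29 dB


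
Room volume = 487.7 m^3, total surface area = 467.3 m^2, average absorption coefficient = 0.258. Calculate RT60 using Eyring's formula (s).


Given values:
  V = 487.7 m^3, S = 467.3 m^2, alpha = 0.258
Formula: RT60 = 0.161 * V / (-S * ln(1 - alpha))
Compute ln(1 - 0.258) = ln(0.742) = -0.298406
Denominator: -467.3 * -0.298406 = 139.4451
Numerator: 0.161 * 487.7 = 78.5197
RT60 = 78.5197 / 139.4451 = 0.563

0.563 s


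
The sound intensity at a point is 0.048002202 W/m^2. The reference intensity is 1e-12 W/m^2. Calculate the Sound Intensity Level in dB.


Given values:
  I = 0.048002202 W/m^2
  I_ref = 1e-12 W/m^2
Formula: SIL = 10 * log10(I / I_ref)
Compute ratio: I / I_ref = 48002202000
Compute log10: log10(48002202000) = 10.681261
Multiply: SIL = 10 * 10.681261 = 106.81

106.81 dB


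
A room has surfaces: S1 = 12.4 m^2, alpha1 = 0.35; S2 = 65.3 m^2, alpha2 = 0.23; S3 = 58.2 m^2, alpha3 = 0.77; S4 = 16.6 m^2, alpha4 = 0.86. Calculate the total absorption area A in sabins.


Given surfaces:
  Surface 1: 12.4 * 0.35 = 4.34
  Surface 2: 65.3 * 0.23 = 15.019
  Surface 3: 58.2 * 0.77 = 44.814
  Surface 4: 16.6 * 0.86 = 14.276
Formula: A = sum(Si * alpha_i)
A = 4.34 + 15.019 + 44.814 + 14.276
A = 78.45

78.45 sabins


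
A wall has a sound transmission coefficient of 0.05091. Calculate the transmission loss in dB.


Given values:
  tau = 0.05091
Formula: TL = 10 * log10(1 / tau)
Compute 1 / tau = 1 / 0.05091 = 19.6425
Compute log10(19.6425) = 1.293197
TL = 10 * 1.293197 = 12.93

12.93 dB


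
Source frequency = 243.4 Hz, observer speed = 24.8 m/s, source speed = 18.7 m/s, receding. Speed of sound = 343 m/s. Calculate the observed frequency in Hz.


Given values:
  f_s = 243.4 Hz, v_o = 24.8 m/s, v_s = 18.7 m/s
  Direction: receding
Formula: f_o = f_s * (c - v_o) / (c + v_s)
Numerator: c - v_o = 343 - 24.8 = 318.2
Denominator: c + v_s = 343 + 18.7 = 361.7
f_o = 243.4 * 318.2 / 361.7 = 214.13

214.13 Hz


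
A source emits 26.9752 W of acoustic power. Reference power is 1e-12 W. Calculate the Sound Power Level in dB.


Given values:
  W = 26.9752 W
  W_ref = 1e-12 W
Formula: SWL = 10 * log10(W / W_ref)
Compute ratio: W / W_ref = 26975200000000
Compute log10: log10(26975200000000) = 13.430965
Multiply: SWL = 10 * 13.430965 = 134.31

134.31 dB
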